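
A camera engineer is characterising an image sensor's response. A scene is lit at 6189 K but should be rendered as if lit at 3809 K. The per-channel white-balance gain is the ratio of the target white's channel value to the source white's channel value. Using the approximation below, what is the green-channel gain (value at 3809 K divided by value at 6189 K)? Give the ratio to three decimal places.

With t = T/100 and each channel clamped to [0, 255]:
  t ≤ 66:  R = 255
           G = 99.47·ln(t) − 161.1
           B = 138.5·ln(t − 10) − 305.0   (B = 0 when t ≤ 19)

0.806

At 6189 K (t = 61.89):
  G = 99.47·ln 61.89 − 161.1 = 99.47·4.1254 − 161.1 = 249.249.
At 3809 K (t = 38.09):
  G = 99.47·ln 38.09 − 161.1 = 99.47·3.6400 − 161.1 = 200.966.
Gain = 200.966 / 249.249 = 0.8063 → 0.806.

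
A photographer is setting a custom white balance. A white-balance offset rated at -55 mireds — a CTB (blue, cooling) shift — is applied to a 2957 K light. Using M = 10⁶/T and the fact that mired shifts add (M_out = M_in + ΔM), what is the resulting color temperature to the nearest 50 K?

3550 K

M_in = 10⁶/2957 = 338.18 mireds.
M_out = 338.18 + (-55) = 283.18 mireds.
T_out = 10⁶/283.18 = 3531.3 K → 3550 K.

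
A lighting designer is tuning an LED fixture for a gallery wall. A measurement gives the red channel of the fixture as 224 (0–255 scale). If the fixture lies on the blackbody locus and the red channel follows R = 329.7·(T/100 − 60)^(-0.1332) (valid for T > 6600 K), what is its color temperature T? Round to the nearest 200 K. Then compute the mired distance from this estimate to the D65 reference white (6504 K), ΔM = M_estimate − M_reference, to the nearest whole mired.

-26 mireds

(t − 60)^(-0.1332) = 224/329.7 = 0.67941.
t − 60 = 0.67941^(1/-0.1332) = 0.67941^(-7.508) = 18.209, so t = 78.209.
T = 100·t = 7821 K → 7800 K to the nearest 200 K.
M_estimate = 10⁶/7800 = 128.21; M_reference = 10⁶/6504 = 153.75.
ΔM = 128.21 − 153.75 = -25.55 → -26 mireds.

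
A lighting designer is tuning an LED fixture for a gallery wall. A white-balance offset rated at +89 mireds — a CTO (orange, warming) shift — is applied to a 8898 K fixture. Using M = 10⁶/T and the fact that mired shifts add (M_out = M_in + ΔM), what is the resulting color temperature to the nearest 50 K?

4950 K

M_in = 10⁶/8898 = 112.38 mireds.
M_out = 112.38 + (+89) = 201.38 mireds.
T_out = 10⁶/201.38 = 4965.6 K → 4950 K.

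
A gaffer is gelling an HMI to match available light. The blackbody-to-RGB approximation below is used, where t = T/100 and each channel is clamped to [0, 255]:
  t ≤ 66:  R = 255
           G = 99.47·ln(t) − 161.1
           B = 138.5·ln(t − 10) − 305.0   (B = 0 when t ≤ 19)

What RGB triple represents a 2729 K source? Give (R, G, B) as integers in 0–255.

t = 2729/100 = 27.29; the t ≤ 66 branch applies.
R = 255 by definition for t ≤ 66.
G = 99.47·ln 27.29 − 161.1 = 99.47·3.3065 − 161.1 = 167.800.
B = 138.5·ln(27.29 − 10) − 305.0 = 138.5·ln 17.29 − 305.0 = 138.5·2.8501 − 305.0 = 89.743.
Rounded: (255, 168, 90).

(255, 168, 90)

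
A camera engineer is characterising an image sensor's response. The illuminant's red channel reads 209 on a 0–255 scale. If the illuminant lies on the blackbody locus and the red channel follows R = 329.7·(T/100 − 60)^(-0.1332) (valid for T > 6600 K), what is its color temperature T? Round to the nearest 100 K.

9100 K

(t − 60)^(-0.1332) = 209/329.7 = 0.63391.
t − 60 = 0.63391^(1/-0.1332) = 0.63391^(-7.508) = 30.639, so t = 90.639.
T = 100·t = 9064 K → 9100 K to the nearest 100 K.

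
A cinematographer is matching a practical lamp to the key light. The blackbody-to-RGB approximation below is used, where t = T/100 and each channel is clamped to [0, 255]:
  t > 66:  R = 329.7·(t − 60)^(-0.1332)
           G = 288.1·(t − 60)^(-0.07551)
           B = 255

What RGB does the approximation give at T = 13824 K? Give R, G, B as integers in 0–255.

R=184, G=207, B=255

t = 13824/100 = 138.24; the t > 66 branch applies.
R = 329.7·(138.24 − 60)^(-0.1332) = 329.7·78.24^(-0.1332) = 329.7·0.55949 = 184.465.
G = 288.1·(138.24 − 60)^(-0.07551) = 288.1·78.24^(-0.07551) = 288.1·0.71949 = 207.286.
B = 255 by definition for t > 66.
Rounded: (184, 207, 255).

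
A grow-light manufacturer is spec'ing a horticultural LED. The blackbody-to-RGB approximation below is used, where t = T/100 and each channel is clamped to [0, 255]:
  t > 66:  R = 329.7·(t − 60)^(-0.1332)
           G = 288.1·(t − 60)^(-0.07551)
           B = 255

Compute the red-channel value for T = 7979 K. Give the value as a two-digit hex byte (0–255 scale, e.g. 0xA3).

t = 7979/100 = 79.79; the t > 66 branch applies.
R = 329.7·(79.79 − 60)^(-0.1332) = 329.7·19.79^(-0.1332) = 329.7·0.67191 = 221.530.
Rounded: 222; in hex, 0xDE.

0xDE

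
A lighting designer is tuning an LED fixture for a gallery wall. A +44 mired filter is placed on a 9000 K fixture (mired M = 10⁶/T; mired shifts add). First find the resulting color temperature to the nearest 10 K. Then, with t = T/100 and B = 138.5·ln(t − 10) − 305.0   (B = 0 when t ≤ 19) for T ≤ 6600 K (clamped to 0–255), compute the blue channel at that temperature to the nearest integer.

M_in = 10⁶/9000 = 111.11; M_out = 111.11 + (+44) = 155.11.
T_out = 10⁶/155.11 = 6447.0 K → 6450 K; t = 64.5.
B = 138.5·ln(64.5 − 10) − 305.0 = 138.5·ln 54.5 − 305.0 = 138.5·3.9982 − 305.0 = 248.751.
Rounded: 249.

249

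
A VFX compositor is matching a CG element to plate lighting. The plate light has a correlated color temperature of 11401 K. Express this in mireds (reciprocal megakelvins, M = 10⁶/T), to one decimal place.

87.7 mireds

M = 10⁶ / 11401 = 87.712 → 87.7 mireds.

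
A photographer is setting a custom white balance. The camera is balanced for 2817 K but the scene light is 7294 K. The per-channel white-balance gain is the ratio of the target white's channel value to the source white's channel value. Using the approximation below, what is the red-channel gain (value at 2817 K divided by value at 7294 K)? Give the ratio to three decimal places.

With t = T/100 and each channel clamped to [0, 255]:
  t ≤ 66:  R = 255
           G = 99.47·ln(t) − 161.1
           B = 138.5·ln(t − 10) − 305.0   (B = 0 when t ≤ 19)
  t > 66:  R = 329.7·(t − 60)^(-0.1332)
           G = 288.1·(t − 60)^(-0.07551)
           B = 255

1.088

At 7294 K (t = 72.94):
  R = 329.7·(72.94 − 60)^(-0.1332) = 329.7·12.94^(-0.1332) = 329.7·0.71103 = 234.428.
At 2817 K (t = 28.17):
  R = 255 by definition for t ≤ 66.
Gain = 255.000 / 234.428 = 1.0878 → 1.088.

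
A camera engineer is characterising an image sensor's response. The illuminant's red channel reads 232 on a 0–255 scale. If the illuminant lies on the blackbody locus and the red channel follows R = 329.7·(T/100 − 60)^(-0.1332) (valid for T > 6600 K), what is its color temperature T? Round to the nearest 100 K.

7400 K

(t − 60)^(-0.1332) = 232/329.7 = 0.70367.
t − 60 = 0.70367^(1/-0.1332) = 0.70367^(-7.508) = 13.992, so t = 73.992.
T = 100·t = 7399 K → 7400 K to the nearest 100 K.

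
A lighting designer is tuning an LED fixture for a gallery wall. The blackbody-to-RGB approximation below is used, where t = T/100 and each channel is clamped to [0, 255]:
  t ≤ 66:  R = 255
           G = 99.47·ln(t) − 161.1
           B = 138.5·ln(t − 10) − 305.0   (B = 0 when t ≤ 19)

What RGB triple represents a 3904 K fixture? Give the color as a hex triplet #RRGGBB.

t = 3904/100 = 39.04; the t ≤ 66 branch applies.
R = 255 by definition for t ≤ 66.
G = 99.47·ln 39.04 − 161.1 = 99.47·3.6646 − 161.1 = 203.416.
B = 138.5·ln(39.04 − 10) − 305.0 = 138.5·ln 29.04 − 305.0 = 138.5·3.3687 − 305.0 = 161.561.
Rounded: (255, 203, 162).
In hex: #FFCBA2.

#FFCBA2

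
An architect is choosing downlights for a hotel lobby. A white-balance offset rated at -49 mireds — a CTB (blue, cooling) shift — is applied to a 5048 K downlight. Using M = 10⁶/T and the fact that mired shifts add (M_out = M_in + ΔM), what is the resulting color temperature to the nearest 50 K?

6700 K

M_in = 10⁶/5048 = 198.10 mireds.
M_out = 198.10 + (-49) = 149.10 mireds.
T_out = 10⁶/149.10 = 6707.0 K → 6700 K.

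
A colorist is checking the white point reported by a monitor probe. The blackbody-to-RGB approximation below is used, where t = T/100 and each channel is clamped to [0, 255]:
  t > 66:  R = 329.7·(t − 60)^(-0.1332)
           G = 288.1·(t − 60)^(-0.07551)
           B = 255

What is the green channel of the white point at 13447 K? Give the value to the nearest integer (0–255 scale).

208

t = 13447/100 = 134.47; the t > 66 branch applies.
G = 288.1·(134.47 − 60)^(-0.07551) = 288.1·74.47^(-0.07551) = 288.1·0.72218 = 208.061.
Rounded: 208.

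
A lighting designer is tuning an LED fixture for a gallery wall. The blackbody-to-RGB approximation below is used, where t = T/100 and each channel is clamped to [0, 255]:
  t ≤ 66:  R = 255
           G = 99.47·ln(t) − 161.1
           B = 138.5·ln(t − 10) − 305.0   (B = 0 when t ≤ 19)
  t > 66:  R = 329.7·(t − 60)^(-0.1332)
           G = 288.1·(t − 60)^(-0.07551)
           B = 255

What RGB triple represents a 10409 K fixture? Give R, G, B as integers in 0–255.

t = 10409/100 = 104.09; the t > 66 branch applies.
R = 329.7·(104.09 − 60)^(-0.1332) = 329.7·44.09^(-0.1332) = 329.7·0.60391 = 199.110.
G = 288.1·(104.09 − 60)^(-0.07551) = 288.1·44.09^(-0.07551) = 288.1·0.75134 = 216.461.
B = 255 by definition for t > 66.
Rounded: (199, 216, 255).

R=199, G=216, B=255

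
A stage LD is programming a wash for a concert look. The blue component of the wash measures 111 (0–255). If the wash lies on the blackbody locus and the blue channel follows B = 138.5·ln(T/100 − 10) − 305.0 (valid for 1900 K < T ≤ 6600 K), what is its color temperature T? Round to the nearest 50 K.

ln(t − 10) = (111 + 305.0) / 138.5 = 3.0036.
t − 10 = e^3.0036 = 20.158, so t = 30.158.
T = 100·t = 3016 K → 3000 K to the nearest 50 K.

3000 K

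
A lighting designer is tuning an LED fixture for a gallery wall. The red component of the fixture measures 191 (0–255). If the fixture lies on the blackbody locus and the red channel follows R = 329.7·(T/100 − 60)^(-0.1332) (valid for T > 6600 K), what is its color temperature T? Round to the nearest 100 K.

12000 K

(t − 60)^(-0.1332) = 191/329.7 = 0.57931.
t − 60 = 0.57931^(1/-0.1332) = 0.57931^(-7.508) = 60.245, so t = 120.245.
T = 100·t = 12025 K → 12000 K to the nearest 100 K.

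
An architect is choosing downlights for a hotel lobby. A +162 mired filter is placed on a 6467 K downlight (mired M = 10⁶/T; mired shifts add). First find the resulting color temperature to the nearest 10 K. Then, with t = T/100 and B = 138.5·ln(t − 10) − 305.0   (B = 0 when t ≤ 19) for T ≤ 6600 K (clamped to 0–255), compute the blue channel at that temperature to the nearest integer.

121

M_in = 10⁶/6467 = 154.63; M_out = 154.63 + (+162) = 316.63.
T_out = 10⁶/316.63 = 3158.2 K → 3160 K; t = 31.6.
B = 138.5·ln(31.6 − 10) − 305.0 = 138.5·ln 21.6 − 305.0 = 138.5·3.0727 − 305.0 = 120.568.
Rounded: 121.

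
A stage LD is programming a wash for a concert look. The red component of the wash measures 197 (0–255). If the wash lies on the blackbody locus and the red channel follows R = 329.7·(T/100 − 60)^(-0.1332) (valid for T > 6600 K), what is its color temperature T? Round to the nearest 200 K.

(t − 60)^(-0.1332) = 197/329.7 = 0.59751.
t − 60 = 0.59751^(1/-0.1332) = 0.59751^(-7.508) = 47.761, so t = 107.761.
T = 100·t = 10776 K → 10800 K to the nearest 200 K.

10800 K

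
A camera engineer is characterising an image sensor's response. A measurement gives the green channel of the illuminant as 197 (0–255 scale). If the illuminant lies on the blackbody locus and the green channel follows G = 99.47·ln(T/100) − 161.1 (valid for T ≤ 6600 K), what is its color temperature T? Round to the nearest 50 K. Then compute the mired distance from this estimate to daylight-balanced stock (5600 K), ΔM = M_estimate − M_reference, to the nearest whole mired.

ln t = (197 + 161.1) / 99.47 = 3.6001.
t = e^3.6001 = 36.601.
T = 100·t = 3660 K → 3650 K to the nearest 50 K.
M_estimate = 10⁶/3650 = 273.97; M_reference = 10⁶/5600 = 178.57.
ΔM = 273.97 − 178.57 = 95.40 → +95 mireds.

+95 mireds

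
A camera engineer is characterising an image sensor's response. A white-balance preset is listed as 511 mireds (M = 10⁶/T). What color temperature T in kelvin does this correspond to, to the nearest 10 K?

1960 K

T = 10⁶ / 511 = 1956.95 K → 1960 K.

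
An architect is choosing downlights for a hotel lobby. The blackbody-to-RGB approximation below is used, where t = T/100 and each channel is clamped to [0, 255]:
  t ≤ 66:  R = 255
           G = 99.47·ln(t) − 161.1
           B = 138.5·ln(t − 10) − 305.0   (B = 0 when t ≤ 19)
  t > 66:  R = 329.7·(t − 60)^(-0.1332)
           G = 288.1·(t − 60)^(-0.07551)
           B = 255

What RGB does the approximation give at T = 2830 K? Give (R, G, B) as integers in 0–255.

t = 2830/100 = 28.3; the t ≤ 66 branch applies.
R = 255 by definition for t ≤ 66.
G = 99.47·ln 28.3 − 161.1 = 99.47·3.3429 − 161.1 = 171.414.
B = 138.5·ln(28.3 − 10) − 305.0 = 138.5·ln 18.3 − 305.0 = 138.5·2.9069 − 305.0 = 97.606.
Rounded: (255, 171, 98).

(255, 171, 98)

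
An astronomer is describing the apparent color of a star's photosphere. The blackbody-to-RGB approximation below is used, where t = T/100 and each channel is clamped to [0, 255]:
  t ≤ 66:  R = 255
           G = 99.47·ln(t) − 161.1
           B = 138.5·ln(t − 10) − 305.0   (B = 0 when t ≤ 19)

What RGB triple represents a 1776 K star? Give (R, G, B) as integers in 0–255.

t = 1776/100 = 17.76; the t ≤ 66 branch applies.
R = 255 by definition for t ≤ 66.
G = 99.47·ln 17.76 − 161.1 = 99.47·2.8769 − 161.1 = 125.070.
t = 17.76 ≤ 19, so B = 0.
Rounded: (255, 125, 0).

(255, 125, 0)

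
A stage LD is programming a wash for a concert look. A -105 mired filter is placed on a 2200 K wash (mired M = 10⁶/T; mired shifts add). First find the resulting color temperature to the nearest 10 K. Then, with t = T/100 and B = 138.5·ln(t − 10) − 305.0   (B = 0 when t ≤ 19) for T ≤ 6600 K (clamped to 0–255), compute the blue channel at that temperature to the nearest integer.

M_in = 10⁶/2200 = 454.55; M_out = 454.55 + (-105) = 349.55.
T_out = 10⁶/349.55 = 2860.9 K → 2860 K; t = 28.6.
B = 138.5·ln(28.6 − 10) − 305.0 = 138.5·ln 18.6 − 305.0 = 138.5·2.9232 − 305.0 = 99.858.
Rounded: 100.

100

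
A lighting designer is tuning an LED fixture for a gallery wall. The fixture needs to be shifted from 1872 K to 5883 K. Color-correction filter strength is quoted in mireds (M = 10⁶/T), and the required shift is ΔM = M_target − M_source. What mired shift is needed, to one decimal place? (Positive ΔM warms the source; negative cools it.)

-364.2 mireds

M_source = 10⁶/1872 = 534.188; M_target = 10⁶/5883 = 169.981.
ΔM = 169.981 − 534.188 = -364.207 → -364.2 mireds, a cooling shift.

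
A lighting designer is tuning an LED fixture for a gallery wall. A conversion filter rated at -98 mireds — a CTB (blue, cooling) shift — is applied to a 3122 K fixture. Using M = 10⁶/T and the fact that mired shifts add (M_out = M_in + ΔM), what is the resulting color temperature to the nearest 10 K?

4500 K

M_in = 10⁶/3122 = 320.31 mireds.
M_out = 320.31 + (-98) = 222.31 mireds.
T_out = 10⁶/222.31 = 4498.3 K → 4500 K.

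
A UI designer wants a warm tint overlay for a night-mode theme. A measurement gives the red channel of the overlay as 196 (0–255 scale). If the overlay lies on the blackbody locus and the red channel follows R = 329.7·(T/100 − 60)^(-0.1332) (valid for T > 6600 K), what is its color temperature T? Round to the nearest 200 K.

(t − 60)^(-0.1332) = 196/329.7 = 0.59448.
t − 60 = 0.59448^(1/-0.1332) = 0.59448^(-7.508) = 49.621, so t = 109.621.
T = 100·t = 10962 K → 11000 K to the nearest 200 K.

11000 K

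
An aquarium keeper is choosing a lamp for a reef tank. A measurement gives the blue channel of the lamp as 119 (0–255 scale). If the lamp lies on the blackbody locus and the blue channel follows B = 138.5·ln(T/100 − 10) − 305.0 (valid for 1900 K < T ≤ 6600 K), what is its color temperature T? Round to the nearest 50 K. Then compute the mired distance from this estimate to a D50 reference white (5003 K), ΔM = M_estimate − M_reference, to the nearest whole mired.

+118 mireds

ln(t − 10) = (119 + 305.0) / 138.5 = 3.0614.
t − 10 = e^3.0614 = 21.357, so t = 31.357.
T = 100·t = 3136 K → 3150 K to the nearest 50 K.
M_estimate = 10⁶/3150 = 317.46; M_reference = 10⁶/5003 = 199.88.
ΔM = 317.46 − 199.88 = 117.58 → +118 mireds.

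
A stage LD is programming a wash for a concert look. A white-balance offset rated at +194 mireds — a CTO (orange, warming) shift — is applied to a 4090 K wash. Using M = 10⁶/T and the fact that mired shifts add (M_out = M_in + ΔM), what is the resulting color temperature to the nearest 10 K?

M_in = 10⁶/4090 = 244.50 mireds.
M_out = 244.50 + (+194) = 438.50 mireds.
T_out = 10⁶/438.50 = 2280.5 K → 2280 K.

2280 K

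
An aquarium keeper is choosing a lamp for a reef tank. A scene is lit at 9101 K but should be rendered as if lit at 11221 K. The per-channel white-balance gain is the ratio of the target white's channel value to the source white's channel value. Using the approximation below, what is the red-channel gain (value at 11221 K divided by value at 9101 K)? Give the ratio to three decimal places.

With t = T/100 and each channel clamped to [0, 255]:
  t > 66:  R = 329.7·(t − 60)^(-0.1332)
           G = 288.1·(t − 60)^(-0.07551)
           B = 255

At 9101 K (t = 91.01):
  R = 329.7·(91.01 − 60)^(-0.1332) = 329.7·31.01^(-0.1332) = 329.7·0.63290 = 208.666.
At 11221 K (t = 112.21):
  R = 329.7·(112.21 − 60)^(-0.1332) = 329.7·52.21^(-0.1332) = 329.7·0.59047 = 194.677.
Gain = 194.677 / 208.666 = 0.9330 → 0.933.

0.933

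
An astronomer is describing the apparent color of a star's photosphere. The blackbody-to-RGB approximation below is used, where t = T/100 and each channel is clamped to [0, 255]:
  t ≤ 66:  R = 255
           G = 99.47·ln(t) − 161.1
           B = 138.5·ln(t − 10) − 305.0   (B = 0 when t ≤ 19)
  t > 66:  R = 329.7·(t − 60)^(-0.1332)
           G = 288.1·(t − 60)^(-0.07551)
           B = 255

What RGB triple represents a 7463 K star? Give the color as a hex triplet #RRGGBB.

#E7EBFF

t = 7463/100 = 74.63; the t > 66 branch applies.
R = 329.7·(74.63 − 60)^(-0.1332) = 329.7·14.63^(-0.1332) = 329.7·0.69950 = 230.626.
G = 288.1·(74.63 − 60)^(-0.07551) = 288.1·14.63^(-0.07551) = 288.1·0.81661 = 235.264.
B = 255 by definition for t > 66.
Rounded: (231, 235, 255).
In hex: #E7EBFF.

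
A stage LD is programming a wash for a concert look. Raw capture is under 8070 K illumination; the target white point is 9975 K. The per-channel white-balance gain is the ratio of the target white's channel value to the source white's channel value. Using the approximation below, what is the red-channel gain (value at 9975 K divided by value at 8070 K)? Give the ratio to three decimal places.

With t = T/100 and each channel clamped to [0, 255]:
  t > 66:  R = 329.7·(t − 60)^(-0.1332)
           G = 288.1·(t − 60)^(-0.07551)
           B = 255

0.917

At 8070 K (t = 80.7):
  R = 329.7·(80.7 − 60)^(-0.1332) = 329.7·20.7^(-0.1332) = 329.7·0.66790 = 220.207.
At 9975 K (t = 99.75):
  R = 329.7·(99.75 − 60)^(-0.1332) = 329.7·39.75^(-0.1332) = 329.7·0.61231 = 201.877.
Gain = 201.877 / 220.207 = 0.9168 → 0.917.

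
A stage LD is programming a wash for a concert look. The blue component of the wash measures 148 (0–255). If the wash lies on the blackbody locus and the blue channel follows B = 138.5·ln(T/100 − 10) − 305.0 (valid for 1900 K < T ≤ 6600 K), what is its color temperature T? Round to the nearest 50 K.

ln(t − 10) = (148 + 305.0) / 138.5 = 3.2708.
t − 10 = e^3.2708 = 26.331, so t = 36.331.
T = 100·t = 3633 K → 3650 K to the nearest 50 K.

3650 K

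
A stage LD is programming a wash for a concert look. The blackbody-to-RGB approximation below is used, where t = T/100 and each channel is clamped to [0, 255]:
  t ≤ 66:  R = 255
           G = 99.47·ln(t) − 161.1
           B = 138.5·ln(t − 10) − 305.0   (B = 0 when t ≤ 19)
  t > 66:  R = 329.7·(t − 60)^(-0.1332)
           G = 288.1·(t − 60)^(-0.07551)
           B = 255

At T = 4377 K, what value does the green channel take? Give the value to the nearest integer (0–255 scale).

215

t = 4377/100 = 43.77; the t ≤ 66 branch applies.
G = 99.47·ln 43.77 − 161.1 = 99.47·3.7789 − 161.1 = 214.792.
Rounded: 215.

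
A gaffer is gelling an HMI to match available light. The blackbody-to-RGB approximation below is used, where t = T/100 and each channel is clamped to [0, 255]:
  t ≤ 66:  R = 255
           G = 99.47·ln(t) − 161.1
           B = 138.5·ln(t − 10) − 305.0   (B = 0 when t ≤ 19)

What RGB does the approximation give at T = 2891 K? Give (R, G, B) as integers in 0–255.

(255, 174, 102)

t = 2891/100 = 28.91; the t ≤ 66 branch applies.
R = 255 by definition for t ≤ 66.
G = 99.47·ln 28.91 − 161.1 = 99.47·3.3642 − 161.1 = 173.536.
B = 138.5·ln(28.91 − 10) − 305.0 = 138.5·ln 18.91 − 305.0 = 138.5·2.9397 − 305.0 = 102.147.
Rounded: (255, 174, 102).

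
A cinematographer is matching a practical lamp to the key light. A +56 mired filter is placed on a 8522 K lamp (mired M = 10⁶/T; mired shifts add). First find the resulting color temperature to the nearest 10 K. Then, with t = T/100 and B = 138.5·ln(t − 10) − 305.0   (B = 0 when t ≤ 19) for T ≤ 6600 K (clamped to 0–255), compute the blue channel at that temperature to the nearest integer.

230

M_in = 10⁶/8522 = 117.34; M_out = 117.34 + (+56) = 173.34.
T_out = 10⁶/173.34 = 5768.9 K → 5770 K; t = 57.7.
B = 138.5·ln(57.7 − 10) − 305.0 = 138.5·ln 47.7 − 305.0 = 138.5·3.8649 − 305.0 = 230.293.
Rounded: 230.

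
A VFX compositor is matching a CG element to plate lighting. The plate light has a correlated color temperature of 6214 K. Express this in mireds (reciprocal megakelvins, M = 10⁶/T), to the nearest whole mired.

161 mireds

M = 10⁶ / 6214 = 160.927 → 161 mireds.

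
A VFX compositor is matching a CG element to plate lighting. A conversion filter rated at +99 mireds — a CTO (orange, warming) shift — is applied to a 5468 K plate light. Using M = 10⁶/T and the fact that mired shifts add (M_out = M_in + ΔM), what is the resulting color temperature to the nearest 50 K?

3550 K

M_in = 10⁶/5468 = 182.88 mireds.
M_out = 182.88 + (+99) = 281.88 mireds.
T_out = 10⁶/281.88 = 3547.6 K → 3550 K.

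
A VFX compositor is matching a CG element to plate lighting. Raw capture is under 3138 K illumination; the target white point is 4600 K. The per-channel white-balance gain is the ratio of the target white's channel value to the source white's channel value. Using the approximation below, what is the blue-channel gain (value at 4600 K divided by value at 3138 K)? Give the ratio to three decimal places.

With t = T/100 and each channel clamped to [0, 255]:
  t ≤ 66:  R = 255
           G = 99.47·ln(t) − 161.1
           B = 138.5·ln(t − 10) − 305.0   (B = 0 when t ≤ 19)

At 3138 K (t = 31.38):
  B = 138.5·ln(31.38 − 10) − 305.0 = 138.5·ln 21.38 − 305.0 = 138.5·3.0625 − 305.0 = 119.150.
At 4600 K (t = 46):
  B = 138.5·ln(46 − 10) − 305.0 = 138.5·ln 36 − 305.0 = 138.5·3.5835 − 305.0 = 191.317.
Gain = 191.317 / 119.150 = 1.6057 → 1.606.

1.606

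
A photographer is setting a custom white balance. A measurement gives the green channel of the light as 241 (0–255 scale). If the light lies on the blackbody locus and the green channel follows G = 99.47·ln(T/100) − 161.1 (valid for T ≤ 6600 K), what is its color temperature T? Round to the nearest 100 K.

5700 K

ln t = (241 + 161.1) / 99.47 = 4.0424.
t = e^4.0424 = 56.964.
T = 100·t = 5696 K → 5700 K to the nearest 100 K.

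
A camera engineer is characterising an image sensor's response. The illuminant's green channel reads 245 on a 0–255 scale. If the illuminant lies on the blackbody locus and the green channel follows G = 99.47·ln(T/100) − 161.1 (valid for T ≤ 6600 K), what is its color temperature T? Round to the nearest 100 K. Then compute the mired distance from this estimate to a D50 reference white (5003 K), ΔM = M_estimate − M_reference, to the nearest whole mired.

-30 mireds

ln t = (245 + 161.1) / 99.47 = 4.0826.
t = e^4.0826 = 59.302.
T = 100·t = 5930 K → 5900 K to the nearest 100 K.
M_estimate = 10⁶/5900 = 169.49; M_reference = 10⁶/5003 = 199.88.
ΔM = 169.49 − 199.88 = -30.39 → -30 mireds.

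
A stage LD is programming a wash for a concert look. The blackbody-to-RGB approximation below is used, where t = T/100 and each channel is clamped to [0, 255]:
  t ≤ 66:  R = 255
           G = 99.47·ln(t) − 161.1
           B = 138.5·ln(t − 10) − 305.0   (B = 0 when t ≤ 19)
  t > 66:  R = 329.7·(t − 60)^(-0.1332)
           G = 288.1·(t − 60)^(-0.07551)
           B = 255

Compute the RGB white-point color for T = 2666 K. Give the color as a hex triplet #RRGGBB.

#FFA555

t = 2666/100 = 26.66; the t ≤ 66 branch applies.
R = 255 by definition for t ≤ 66.
G = 99.47·ln 26.66 − 161.1 = 99.47·3.2832 − 161.1 = 165.476.
B = 138.5·ln(26.66 − 10) − 305.0 = 138.5·ln 16.66 − 305.0 = 138.5·2.8130 − 305.0 = 84.602.
Rounded: (255, 165, 85).
In hex: #FFA555.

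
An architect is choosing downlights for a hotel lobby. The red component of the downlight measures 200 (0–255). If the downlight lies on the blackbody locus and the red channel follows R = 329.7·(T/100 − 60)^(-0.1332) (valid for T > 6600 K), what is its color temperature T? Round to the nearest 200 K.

10200 K

(t − 60)^(-0.1332) = 200/329.7 = 0.60661.
t − 60 = 0.60661^(1/-0.1332) = 0.60661^(-7.508) = 42.638, so t = 102.638.
T = 100·t = 10264 K → 10200 K to the nearest 200 K.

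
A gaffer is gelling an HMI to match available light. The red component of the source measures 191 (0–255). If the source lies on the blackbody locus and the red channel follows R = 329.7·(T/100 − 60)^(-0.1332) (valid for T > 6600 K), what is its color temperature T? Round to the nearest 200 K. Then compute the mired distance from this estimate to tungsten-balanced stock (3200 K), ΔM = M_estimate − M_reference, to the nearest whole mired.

(t − 60)^(-0.1332) = 191/329.7 = 0.57931.
t − 60 = 0.57931^(1/-0.1332) = 0.57931^(-7.508) = 60.245, so t = 120.245.
T = 100·t = 12025 K → 12000 K to the nearest 200 K.
M_estimate = 10⁶/12000 = 83.33; M_reference = 10⁶/3200 = 312.50.
ΔM = 83.33 − 312.50 = -229.17 → -229 mireds.

-229 mireds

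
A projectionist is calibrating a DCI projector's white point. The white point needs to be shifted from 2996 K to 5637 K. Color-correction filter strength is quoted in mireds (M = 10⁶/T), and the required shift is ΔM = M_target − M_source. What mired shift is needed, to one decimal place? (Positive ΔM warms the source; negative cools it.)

M_source = 10⁶/2996 = 333.778; M_target = 10⁶/5637 = 177.399.
ΔM = 177.399 − 333.778 = -156.379 → -156.4 mireds, a cooling shift.

-156.4 mireds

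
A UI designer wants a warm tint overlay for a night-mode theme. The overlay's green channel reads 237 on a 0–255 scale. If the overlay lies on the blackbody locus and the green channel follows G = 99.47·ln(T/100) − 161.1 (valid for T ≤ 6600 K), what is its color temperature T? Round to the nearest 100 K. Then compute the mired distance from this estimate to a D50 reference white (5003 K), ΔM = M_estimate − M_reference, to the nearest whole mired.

-18 mireds

ln t = (237 + 161.1) / 99.47 = 4.0022.
t = e^4.0022 = 54.719.
T = 100·t = 5472 K → 5500 K to the nearest 100 K.
M_estimate = 10⁶/5500 = 181.82; M_reference = 10⁶/5003 = 199.88.
ΔM = 181.82 − 199.88 = -18.06 → -18 mireds.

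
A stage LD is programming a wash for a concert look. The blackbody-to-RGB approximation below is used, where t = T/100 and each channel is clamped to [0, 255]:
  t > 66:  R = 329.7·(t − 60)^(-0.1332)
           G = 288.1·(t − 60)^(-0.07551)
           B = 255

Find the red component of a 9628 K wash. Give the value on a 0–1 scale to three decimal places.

0.801

t = 9628/100 = 96.28; the t > 66 branch applies.
R = 329.7·(96.28 − 60)^(-0.1332) = 329.7·36.28^(-0.1332) = 329.7·0.61980 = 204.348.
On a 0–1 scale: 204.348/255 = 0.8014 → 0.801.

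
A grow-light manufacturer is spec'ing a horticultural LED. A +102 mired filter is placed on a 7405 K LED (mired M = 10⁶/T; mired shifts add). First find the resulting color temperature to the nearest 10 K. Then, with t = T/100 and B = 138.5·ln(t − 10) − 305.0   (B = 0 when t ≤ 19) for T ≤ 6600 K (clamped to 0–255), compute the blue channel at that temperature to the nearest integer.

176

M_in = 10⁶/7405 = 135.04; M_out = 135.04 + (+102) = 237.04.
T_out = 10⁶/237.04 = 4218.6 K → 4220 K; t = 42.2.
B = 138.5·ln(42.2 − 10) − 305.0 = 138.5·ln 32.2 − 305.0 = 138.5·3.4720 − 305.0 = 175.867.
Rounded: 176.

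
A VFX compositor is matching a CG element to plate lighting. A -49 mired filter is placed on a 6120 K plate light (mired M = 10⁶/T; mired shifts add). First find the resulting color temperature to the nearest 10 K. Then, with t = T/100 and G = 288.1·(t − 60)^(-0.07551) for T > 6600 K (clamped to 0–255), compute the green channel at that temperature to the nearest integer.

M_in = 10⁶/6120 = 163.40; M_out = 163.40 + (-49) = 114.40.
T_out = 10⁶/114.40 = 8741.4 K → 8740 K; t = 87.4.
G = 288.1·(87.4 − 60)^(-0.07551) = 288.1·27.4^(-0.07551) = 288.1·0.77882 = 224.377.
Rounded: 224.

224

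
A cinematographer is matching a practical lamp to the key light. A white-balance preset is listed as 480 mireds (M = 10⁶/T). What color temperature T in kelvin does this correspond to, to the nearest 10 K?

T = 10⁶ / 480 = 2083.33 K → 2080 K.

2080 K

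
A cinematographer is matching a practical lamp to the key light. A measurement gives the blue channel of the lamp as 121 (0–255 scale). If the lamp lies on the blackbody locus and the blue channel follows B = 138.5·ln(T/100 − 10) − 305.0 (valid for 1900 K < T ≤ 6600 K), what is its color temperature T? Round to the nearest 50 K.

3150 K

ln(t − 10) = (121 + 305.0) / 138.5 = 3.0758.
t − 10 = e^3.0758 = 21.667, so t = 31.667.
T = 100·t = 3167 K → 3150 K to the nearest 50 K.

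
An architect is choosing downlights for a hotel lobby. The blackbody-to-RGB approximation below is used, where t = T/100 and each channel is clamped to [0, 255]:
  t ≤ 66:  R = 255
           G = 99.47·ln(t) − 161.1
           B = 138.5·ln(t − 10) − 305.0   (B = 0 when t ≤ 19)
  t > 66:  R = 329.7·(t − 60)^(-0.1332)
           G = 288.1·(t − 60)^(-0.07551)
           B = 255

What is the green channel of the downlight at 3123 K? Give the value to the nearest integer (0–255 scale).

t = 3123/100 = 31.23; the t ≤ 66 branch applies.
G = 99.47·ln 31.23 − 161.1 = 99.47·3.4414 − 161.1 = 181.214.
Rounded: 181.

181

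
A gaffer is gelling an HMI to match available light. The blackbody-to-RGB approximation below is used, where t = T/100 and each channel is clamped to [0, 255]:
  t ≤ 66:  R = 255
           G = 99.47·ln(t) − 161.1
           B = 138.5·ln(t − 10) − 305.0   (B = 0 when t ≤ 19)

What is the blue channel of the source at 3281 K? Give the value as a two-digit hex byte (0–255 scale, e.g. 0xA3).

t = 3281/100 = 32.81; the t ≤ 66 branch applies.
B = 138.5·ln(32.81 − 10) − 305.0 = 138.5·ln 22.81 − 305.0 = 138.5·3.1272 − 305.0 = 128.117.
Rounded: 128; in hex, 0x80.

0x80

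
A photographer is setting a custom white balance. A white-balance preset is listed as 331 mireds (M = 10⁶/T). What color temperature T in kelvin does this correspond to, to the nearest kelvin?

T = 10⁶ / 331 = 3021.15 K → 3021 K.

3021 K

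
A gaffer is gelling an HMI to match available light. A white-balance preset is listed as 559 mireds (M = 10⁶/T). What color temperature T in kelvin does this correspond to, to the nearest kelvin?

1789 K

T = 10⁶ / 559 = 1788.91 K → 1789 K.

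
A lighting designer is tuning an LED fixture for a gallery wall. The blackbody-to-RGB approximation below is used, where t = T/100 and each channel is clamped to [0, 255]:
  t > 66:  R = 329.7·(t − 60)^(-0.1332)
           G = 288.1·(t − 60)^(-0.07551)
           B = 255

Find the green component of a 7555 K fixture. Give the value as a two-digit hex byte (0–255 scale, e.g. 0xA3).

t = 7555/100 = 75.55; the t > 66 branch applies.
G = 288.1·(75.55 − 60)^(-0.07551) = 288.1·15.55^(-0.07551) = 288.1·0.81285 = 234.183.
Rounded: 234; in hex, 0xEA.

0xEA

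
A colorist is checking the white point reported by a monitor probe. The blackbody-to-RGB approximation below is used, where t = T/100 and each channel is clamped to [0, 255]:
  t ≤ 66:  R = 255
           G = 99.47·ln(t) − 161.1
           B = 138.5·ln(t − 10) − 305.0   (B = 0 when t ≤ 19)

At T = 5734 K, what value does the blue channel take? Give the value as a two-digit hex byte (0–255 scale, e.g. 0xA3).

t = 5734/100 = 57.34; the t ≤ 66 branch applies.
B = 138.5·ln(57.34 − 10) − 305.0 = 138.5·ln 47.34 − 305.0 = 138.5·3.8574 − 305.0 = 229.244.
Rounded: 229; in hex, 0xE5.

0xE5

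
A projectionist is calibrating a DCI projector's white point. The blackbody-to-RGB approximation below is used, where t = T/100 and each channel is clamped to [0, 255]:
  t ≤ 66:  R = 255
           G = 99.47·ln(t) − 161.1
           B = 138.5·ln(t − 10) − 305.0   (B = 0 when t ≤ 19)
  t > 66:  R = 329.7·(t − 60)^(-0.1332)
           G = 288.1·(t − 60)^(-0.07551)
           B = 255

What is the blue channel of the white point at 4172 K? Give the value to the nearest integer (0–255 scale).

t = 4172/100 = 41.72; the t ≤ 66 branch applies.
B = 138.5·ln(41.72 − 10) − 305.0 = 138.5·ln 31.72 − 305.0 = 138.5·3.4569 − 305.0 = 173.787.
Rounded: 174.

174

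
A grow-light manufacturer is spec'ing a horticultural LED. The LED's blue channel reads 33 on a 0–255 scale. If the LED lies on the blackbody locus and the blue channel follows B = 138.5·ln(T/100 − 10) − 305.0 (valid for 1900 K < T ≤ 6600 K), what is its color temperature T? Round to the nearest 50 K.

ln(t − 10) = (33 + 305.0) / 138.5 = 2.4404.
t − 10 = e^2.4404 = 11.478, so t = 21.478.
T = 100·t = 2148 K → 2150 K to the nearest 50 K.

2150 K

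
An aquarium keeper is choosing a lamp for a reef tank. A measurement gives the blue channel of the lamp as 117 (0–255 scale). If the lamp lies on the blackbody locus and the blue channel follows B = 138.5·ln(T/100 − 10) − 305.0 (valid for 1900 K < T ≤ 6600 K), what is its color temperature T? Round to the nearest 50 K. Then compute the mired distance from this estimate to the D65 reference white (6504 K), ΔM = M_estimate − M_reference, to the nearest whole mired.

ln(t − 10) = (117 + 305.0) / 138.5 = 3.0469.
t − 10 = e^3.0469 = 21.051, so t = 31.051.
T = 100·t = 3105 K → 3100 K to the nearest 50 K.
M_estimate = 10⁶/3100 = 322.58; M_reference = 10⁶/6504 = 153.75.
ΔM = 322.58 − 153.75 = 168.83 → +169 mireds.

+169 mireds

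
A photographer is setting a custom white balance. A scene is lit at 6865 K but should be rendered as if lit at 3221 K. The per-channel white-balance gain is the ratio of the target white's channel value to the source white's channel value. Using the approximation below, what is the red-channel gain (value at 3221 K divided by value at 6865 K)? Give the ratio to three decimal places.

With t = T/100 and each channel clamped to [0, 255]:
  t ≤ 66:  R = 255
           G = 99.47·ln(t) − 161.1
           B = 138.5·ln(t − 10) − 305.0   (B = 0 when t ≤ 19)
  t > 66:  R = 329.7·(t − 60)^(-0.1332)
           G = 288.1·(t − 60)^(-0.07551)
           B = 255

At 6865 K (t = 68.65):
  R = 329.7·(68.65 − 60)^(-0.1332) = 329.7·8.65^(-0.1332) = 329.7·0.75022 = 247.348.
At 3221 K (t = 32.21):
  R = 255 by definition for t ≤ 66.
Gain = 255.000 / 247.348 = 1.0309 → 1.031.

1.031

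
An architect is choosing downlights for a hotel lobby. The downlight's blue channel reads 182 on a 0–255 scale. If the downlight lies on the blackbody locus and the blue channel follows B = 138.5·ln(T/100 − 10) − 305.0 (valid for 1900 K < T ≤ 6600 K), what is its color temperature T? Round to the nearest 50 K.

ln(t − 10) = (182 + 305.0) / 138.5 = 3.5162.
t − 10 = e^3.5162 = 33.658, so t = 43.658.
T = 100·t = 4366 K → 4350 K to the nearest 50 K.

4350 K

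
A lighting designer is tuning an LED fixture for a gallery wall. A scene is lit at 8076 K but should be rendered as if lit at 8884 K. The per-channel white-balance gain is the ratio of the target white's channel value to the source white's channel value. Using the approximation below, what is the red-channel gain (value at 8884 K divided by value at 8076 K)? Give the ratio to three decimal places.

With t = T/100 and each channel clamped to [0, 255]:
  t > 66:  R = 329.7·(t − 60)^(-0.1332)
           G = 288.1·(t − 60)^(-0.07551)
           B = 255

0.957

At 8076 K (t = 80.76):
  R = 329.7·(80.76 − 60)^(-0.1332) = 329.7·20.76^(-0.1332) = 329.7·0.66764 = 220.122.
At 8884 K (t = 88.84):
  R = 329.7·(88.84 − 60)^(-0.1332) = 329.7·28.84^(-0.1332) = 329.7·0.63904 = 210.692.
Gain = 210.692 / 220.122 = 0.9572 → 0.957.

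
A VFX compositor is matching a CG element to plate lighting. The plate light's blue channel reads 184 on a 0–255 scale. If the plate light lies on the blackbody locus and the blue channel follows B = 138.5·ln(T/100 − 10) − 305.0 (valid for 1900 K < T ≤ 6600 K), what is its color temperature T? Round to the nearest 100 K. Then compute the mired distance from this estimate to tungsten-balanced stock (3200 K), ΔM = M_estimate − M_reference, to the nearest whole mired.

ln(t − 10) = (184 + 305.0) / 138.5 = 3.5307.
t − 10 = e^3.5307 = 34.147, so t = 44.147.
T = 100·t = 4415 K → 4400 K to the nearest 100 K.
M_estimate = 10⁶/4400 = 227.27; M_reference = 10⁶/3200 = 312.50.
ΔM = 227.27 − 312.50 = -85.23 → -85 mireds.

-85 mireds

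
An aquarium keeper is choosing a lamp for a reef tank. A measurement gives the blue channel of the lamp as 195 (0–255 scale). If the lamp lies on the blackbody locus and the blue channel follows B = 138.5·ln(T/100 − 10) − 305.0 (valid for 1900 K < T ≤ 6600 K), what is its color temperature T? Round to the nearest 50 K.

ln(t − 10) = (195 + 305.0) / 138.5 = 3.6101.
t − 10 = e^3.6101 = 36.970, so t = 46.970.
T = 100·t = 4697 K → 4700 K to the nearest 50 K.

4700 K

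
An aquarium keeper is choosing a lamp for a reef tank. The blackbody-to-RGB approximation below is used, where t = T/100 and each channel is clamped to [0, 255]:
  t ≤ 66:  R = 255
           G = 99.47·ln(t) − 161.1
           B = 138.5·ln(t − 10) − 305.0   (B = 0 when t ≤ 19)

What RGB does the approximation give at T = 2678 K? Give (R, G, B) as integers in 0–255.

(255, 166, 86)

t = 2678/100 = 26.78; the t ≤ 66 branch applies.
R = 255 by definition for t ≤ 66.
G = 99.47·ln 26.78 − 161.1 = 99.47·3.2877 − 161.1 = 165.923.
B = 138.5·ln(26.78 − 10) − 305.0 = 138.5·ln 16.78 − 305.0 = 138.5·2.8202 − 305.0 = 85.596.
Rounded: (255, 166, 86).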